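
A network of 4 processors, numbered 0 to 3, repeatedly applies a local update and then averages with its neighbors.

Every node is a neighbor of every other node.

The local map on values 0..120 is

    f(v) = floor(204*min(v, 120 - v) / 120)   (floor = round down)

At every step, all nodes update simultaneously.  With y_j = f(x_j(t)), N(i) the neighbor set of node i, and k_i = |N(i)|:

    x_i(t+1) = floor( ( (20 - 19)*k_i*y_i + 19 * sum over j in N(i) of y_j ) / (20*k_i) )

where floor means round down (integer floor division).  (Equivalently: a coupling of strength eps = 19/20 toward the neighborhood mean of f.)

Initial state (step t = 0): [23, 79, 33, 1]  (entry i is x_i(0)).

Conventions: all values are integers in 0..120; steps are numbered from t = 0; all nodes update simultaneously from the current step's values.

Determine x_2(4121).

Simulating step by step:
t=0: [23, 79, 33, 1]
t=1: [41, 33, 37, 51]
t=2: [68, 71, 69, 63]
t=3: [88, 89, 88, 86]
t=4: [54, 54, 54, 53]
t=5: [90, 90, 90, 90]
t=6: [51, 51, 51, 51]
t=7: [86, 86, 86, 86]
t=8: [57, 57, 57, 57]
t=9: [96, 96, 96, 96]
t=10: [40, 40, 40, 40]
t=11: [68, 68, 68, 68]
t=12: [88, 88, 88, 88]
t=13: [54, 54, 54, 54]
t=14: [91, 91, 91, 91]
t=15: [49, 49, 49, 49]
t=16: [83, 83, 83, 83]
t=17: [62, 62, 62, 62]
t=18: [98, 98, 98, 98]
t=19: [37, 37, 37, 37]
t=20: [62, 62, 62, 62]

Answer: x_2(4121) = 62
Key observation: The state at step 17, [62, 62, 62, 62], reappears at step 20: the system is in a cycle of period 3 from step 17 on.  Therefore the state at step 4121 equals the state at step 17 + ((4121 - 17) mod 3) = 17, which is [62, 62, 62, 62].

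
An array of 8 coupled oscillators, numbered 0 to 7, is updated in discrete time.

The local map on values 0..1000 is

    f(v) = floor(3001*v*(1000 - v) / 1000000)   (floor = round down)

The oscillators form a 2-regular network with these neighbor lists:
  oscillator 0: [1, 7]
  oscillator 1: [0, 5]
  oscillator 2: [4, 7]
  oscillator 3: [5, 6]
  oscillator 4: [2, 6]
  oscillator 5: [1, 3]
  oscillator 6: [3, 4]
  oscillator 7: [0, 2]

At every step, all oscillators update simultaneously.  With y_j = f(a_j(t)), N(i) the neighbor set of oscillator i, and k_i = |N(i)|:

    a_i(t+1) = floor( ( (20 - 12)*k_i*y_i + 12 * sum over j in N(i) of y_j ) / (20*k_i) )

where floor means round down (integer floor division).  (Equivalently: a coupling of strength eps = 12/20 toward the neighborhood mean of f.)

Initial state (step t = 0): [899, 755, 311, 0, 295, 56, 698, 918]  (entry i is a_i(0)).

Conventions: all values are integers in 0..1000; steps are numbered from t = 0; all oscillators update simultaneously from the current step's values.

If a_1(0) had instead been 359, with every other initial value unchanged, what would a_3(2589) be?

Simulating step by step:
t=0: [899, 359, 311, 0, 295, 56, 698, 918]
t=1: [383, 405, 511, 237, 632, 270, 440, 364]
t=2: [708, 679, 716, 615, 725, 615, 667, 715]
t=3: [627, 660, 606, 696, 622, 693, 658, 613]
t=4: [695, 670, 711, 647, 699, 647, 671, 709]
t=5: [639, 661, 621, 678, 635, 678, 659, 623]
t=6: [689, 672, 702, 660, 692, 660, 674, 701]
t=7: [644, 659, 631, 668, 641, 669, 657, 632]
t=8: [686, 675, 695, 668, 688, 667, 676, 694]
t=9: [646, 656, 638, 662, 645, 663, 655, 639]
t=10: [685, 677, 690, 672, 686, 672, 678, 690]
t=11: [647, 654, 642, 659, 647, 659, 654, 642]
t=12: [684, 679, 687, 675, 684, 675, 679, 687]
t=13: [648, 653, 645, 656, 648, 656, 653, 645]
t=14: [683, 679, 686, 677, 683, 677, 679, 686]
t=15: [649, 653, 646, 655, 649, 655, 653, 646]
t=16: [682, 679, 685, 678, 682, 678, 679, 685]
t=17: [650, 653, 647, 654, 650, 654, 653, 647]
t=18: [682, 679, 684, 679, 682, 679, 679, 684]
t=19: [650, 652, 648, 654, 650, 654, 652, 648]
t=20: [682, 680, 683, 679, 682, 679, 680, 683]
t=21: [650, 652, 649, 653, 650, 653, 652, 649]
t=22: [681, 680, 682, 679, 681, 679, 680, 682]
t=23: [651, 652, 650, 653, 651, 653, 652, 650]
t=24: [681, 680, 681, 679, 681, 679, 680, 681]
t=25: [651, 652, 651, 653, 651, 653, 652, 651]
t=26: [680, 680, 681, 679, 680, 679, 680, 681]
t=27: [652, 653, 651, 653, 652, 653, 653, 651]
t=28: [680, 679, 680, 679, 680, 679, 679, 680]
t=29: [653, 653, 653, 654, 653, 654, 653, 653]
t=30: [679, 679, 679, 679, 679, 679, 679, 679]
t=31: [654, 654, 654, 654, 654, 654, 654, 654]
t=32: [679, 679, 679, 679, 679, 679, 679, 679]

Answer: a_3(2589) = 654
Key observation: The state at step 30, [679, 679, 679, 679, 679, 679, 679, 679], reappears at step 32: the system is in a cycle of period 2 from step 30 on.  Therefore the state at step 2589 equals the state at step 30 + ((2589 - 30) mod 2) = 31, which is [654, 654, 654, 654, 654, 654, 654, 654].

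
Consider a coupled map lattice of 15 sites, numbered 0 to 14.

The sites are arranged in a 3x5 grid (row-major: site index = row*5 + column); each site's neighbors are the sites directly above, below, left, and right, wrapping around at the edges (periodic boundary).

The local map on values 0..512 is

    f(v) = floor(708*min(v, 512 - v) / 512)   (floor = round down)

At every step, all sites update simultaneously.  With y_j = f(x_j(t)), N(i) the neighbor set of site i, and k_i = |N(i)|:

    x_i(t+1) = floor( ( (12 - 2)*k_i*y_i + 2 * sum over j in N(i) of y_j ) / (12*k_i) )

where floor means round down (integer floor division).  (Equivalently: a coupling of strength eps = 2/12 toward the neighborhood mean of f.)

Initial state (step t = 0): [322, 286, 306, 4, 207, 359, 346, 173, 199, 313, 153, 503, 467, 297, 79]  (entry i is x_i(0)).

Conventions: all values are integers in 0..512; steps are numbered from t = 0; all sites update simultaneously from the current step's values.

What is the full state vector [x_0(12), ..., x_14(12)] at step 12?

Simulating step by step:
t=0: [322, 286, 306, 4, 207, 359, 346, 173, 199, 313, 153, 503, 467, 297, 79]
t=1: [260, 292, 262, 51, 265, 216, 223, 234, 263, 265, 200, 43, 86, 266, 135]
t=2: [340, 297, 321, 115, 323, 301, 297, 315, 331, 332, 267, 91, 142, 313, 209]
t=3: [246, 285, 258, 176, 256, 289, 288, 268, 248, 252, 320, 151, 202, 266, 287]
t=4: [335, 311, 341, 260, 346, 309, 306, 334, 337, 344, 269, 221, 284, 332, 313]
t=5: [250, 275, 246, 329, 236, 279, 282, 249, 245, 236, 326, 304, 305, 255, 272]
t=6: [338, 326, 333, 267, 323, 320, 318, 340, 334, 326, 267, 288, 293, 343, 328]
t=7: [246, 258, 253, 322, 262, 266, 267, 241, 249, 256, 326, 306, 294, 241, 257]
t=8: [337, 347, 342, 275, 342, 337, 336, 333, 340, 352, 269, 288, 304, 329, 347]
t=9: [244, 232, 241, 312, 238, 244, 245, 247, 241, 223, 322, 303, 282, 255, 233]
t=10: [332, 320, 329, 286, 325, 332, 335, 339, 330, 311, 271, 292, 319, 345, 320]
t=11: [252, 264, 255, 301, 260, 252, 247, 241, 253, 273, 321, 299, 264, 237, 266]
t=12: [344, 340, 347, 299, 344, 343, 339, 335, 344, 332, 275, 298, 339, 327, 336]

Answer: [344, 340, 347, 299, 344, 343, 339, 335, 344, 332, 275, 298, 339, 327, 336]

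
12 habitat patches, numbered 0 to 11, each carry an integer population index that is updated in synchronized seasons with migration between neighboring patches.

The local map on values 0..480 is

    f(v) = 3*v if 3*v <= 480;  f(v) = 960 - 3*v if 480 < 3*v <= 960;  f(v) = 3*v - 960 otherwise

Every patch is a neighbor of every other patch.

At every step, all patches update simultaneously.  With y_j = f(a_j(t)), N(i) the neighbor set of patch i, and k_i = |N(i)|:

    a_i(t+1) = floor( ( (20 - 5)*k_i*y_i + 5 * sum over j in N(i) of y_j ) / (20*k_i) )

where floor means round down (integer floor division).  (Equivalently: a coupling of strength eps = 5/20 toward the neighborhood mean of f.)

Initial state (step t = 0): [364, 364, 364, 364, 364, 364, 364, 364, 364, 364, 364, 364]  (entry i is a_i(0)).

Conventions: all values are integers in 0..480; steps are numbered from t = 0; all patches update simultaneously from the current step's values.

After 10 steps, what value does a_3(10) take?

Answer: a_3(10) = 396

Derivation:
t=0: [364, 364, 364, 364, 364, 364, 364, 364, 364, 364, 364, 364]
t=1: [132, 132, 132, 132, 132, 132, 132, 132, 132, 132, 132, 132]
t=2: [396, 396, 396, 396, 396, 396, 396, 396, 396, 396, 396, 396]
t=3: [228, 228, 228, 228, 228, 228, 228, 228, 228, 228, 228, 228]
t=4: [276, 276, 276, 276, 276, 276, 276, 276, 276, 276, 276, 276]
t=5: [132, 132, 132, 132, 132, 132, 132, 132, 132, 132, 132, 132]
t=6: [396, 396, 396, 396, 396, 396, 396, 396, 396, 396, 396, 396]
t=7: [228, 228, 228, 228, 228, 228, 228, 228, 228, 228, 228, 228]
t=8: [276, 276, 276, 276, 276, 276, 276, 276, 276, 276, 276, 276]
t=9: [132, 132, 132, 132, 132, 132, 132, 132, 132, 132, 132, 132]
t=10: [396, 396, 396, 396, 396, 396, 396, 396, 396, 396, 396, 396]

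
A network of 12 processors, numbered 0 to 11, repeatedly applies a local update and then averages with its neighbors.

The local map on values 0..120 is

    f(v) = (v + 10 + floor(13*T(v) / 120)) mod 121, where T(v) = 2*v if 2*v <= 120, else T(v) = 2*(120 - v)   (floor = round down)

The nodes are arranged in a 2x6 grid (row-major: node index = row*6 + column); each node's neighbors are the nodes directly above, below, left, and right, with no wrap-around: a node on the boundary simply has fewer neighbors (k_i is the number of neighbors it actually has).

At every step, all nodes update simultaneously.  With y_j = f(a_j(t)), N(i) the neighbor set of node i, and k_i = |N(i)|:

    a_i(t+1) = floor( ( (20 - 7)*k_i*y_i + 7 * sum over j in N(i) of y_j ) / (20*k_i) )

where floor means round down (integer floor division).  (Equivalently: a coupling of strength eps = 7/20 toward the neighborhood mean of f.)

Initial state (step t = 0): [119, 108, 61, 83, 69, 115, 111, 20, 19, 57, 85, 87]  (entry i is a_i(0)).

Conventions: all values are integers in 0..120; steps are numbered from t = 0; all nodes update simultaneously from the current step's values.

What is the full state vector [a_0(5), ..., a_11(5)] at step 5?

Answer: [106, 102, 52, 19, 35, 94, 103, 109, 85, 34, 38, 96]

Derivation:
t=0: [119, 108, 61, 83, 69, 115, 111, 20, 19, 57, 85, 87]
t=1: [26, 92, 83, 95, 82, 37, 8, 40, 44, 78, 98, 86]
t=2: [48, 93, 98, 106, 97, 71, 29, 59, 70, 96, 107, 96]
t=3: [70, 100, 109, 116, 110, 98, 55, 81, 93, 110, 116, 108]
t=4: [91, 96, 26, 3, 14, 93, 82, 99, 81, 14, 17, 98]
t=5: [106, 102, 52, 19, 35, 94, 103, 109, 85, 34, 38, 96]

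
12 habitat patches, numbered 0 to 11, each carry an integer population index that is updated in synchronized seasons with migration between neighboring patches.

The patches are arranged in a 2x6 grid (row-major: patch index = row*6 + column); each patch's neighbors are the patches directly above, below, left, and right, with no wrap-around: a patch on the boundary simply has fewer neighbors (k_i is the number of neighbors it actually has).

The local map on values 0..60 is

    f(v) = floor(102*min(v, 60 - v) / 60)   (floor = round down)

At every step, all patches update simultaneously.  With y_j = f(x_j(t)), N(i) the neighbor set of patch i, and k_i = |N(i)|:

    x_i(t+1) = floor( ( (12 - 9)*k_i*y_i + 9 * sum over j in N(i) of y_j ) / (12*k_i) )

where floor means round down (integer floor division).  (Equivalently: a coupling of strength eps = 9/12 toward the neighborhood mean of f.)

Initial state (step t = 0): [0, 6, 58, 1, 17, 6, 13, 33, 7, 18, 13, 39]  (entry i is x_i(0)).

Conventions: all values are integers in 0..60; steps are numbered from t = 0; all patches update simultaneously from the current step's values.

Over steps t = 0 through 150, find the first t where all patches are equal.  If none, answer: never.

Simulating step by step:
t=0: [0, 6, 58, 1, 17, 6, 13, 33, 7, 18, 13, 39]  (not all equal)
t=1: [12, 14, 6, 15, 15, 26, 22, 22, 22, 16, 28, 20]  (not all equal)
t=2: [27, 22, 23, 21, 35, 33, 30, 33, 27, 34, 33, 42]  (not all equal)
t=3: [44, 41, 39, 40, 41, 38, 46, 44, 43, 42, 40, 41]  (not all equal)
t=4: [27, 30, 32, 32, 34, 33, 26, 27, 30, 31, 32, 34]  (not all equal)
t=5: [46, 47, 49, 46, 45, 44, 44, 47, 48, 48, 46, 45]  (not all equal)
t=6: [24, 21, 20, 21, 24, 25, 23, 22, 20, 21, 23, 25]  (not all equal)
t=7: [37, 36, 34, 36, 39, 41, 38, 36, 35, 35, 39, 40]  (not all equal)
t=8: [38, 40, 41, 40, 35, 33, 38, 39, 42, 39, 36, 33]  (not all equal)
t=9: [35, 34, 32, 35, 40, 43, 36, 34, 33, 34, 40, 43]  (not all equal)
t=10: [42, 44, 44, 41, 34, 30, 42, 43, 45, 41, 35, 30]  (not all equal)
t=11: [28, 28, 27, 33, 42, 48, 29, 27, 28, 32, 42, 47]  (not all equal)
t=12: [47, 46, 46, 41, 31, 24, 46, 47, 46, 42, 32, 24]  (not all equal)
t=13: [22, 22, 25, 33, 42, 43, 22, 22, 24, 33, 41, 42]  (not all equal)
t=14: [37, 38, 41, 40, 33, 29, 37, 37, 41, 40, 34, 30]  (not all equal)
t=15: [38, 36, 33, 36, 43, 48, 39, 36, 34, 36, 43, 47]  (not all equal)
t=16: [37, 40, 42, 38, 29, 23, 37, 39, 42, 38, 29, 23]  (not all equal)
t=17: [37, 34, 32, 38, 43, 42, 37, 34, 33, 38, 43, 42]  (not all equal)
t=18: [40, 43, 43, 37, 30, 29, 40, 43, 43, 36, 30, 29]  (not all equal)
t=19: [31, 29, 30, 39, 47, 49, 31, 29, 31, 39, 47, 49]  (not all equal)
t=20: [49, 49, 46, 35, 24, 19, 49, 49, 46, 35, 24, 19]  (not all equal)
t=21: [18, 19, 26, 36, 38, 35, 18, 19, 26, 36, 38, 35]  (not all equal)
t=22: [30, 34, 40, 40, 39, 40, 30, 34, 40, 40, 39, 40]  (not all equal)
t=23: [48, 43, 36, 34, 34, 34, 48, 43, 36, 34, 34, 34]  (not all equal)
t=24: [23, 29, 38, 43, 44, 44, 23, 29, 38, 43, 44, 44]  (not all equal)
t=25: [42, 43, 37, 30, 27, 27, 42, 43, 37, 30, 27, 27]  (not all equal)
t=26: [29, 31, 39, 46, 46, 45, 29, 31, 39, 46, 46, 45]  (not all equal)
t=27: [49, 45, 35, 26, 23, 24, 49, 45, 35, 26, 23, 24]  (not all equal)
t=28: [20, 27, 38, 42, 40, 39, 20, 27, 38, 42, 40, 39]  (not all equal)
t=29: [38, 40, 37, 32, 33, 34, 38, 40, 37, 32, 33, 34]  (not all equal)
t=30: [35, 36, 39, 44, 45, 44, 35, 36, 39, 44, 45, 44]  (not all equal)
t=31: [41, 39, 34, 28, 26, 26, 41, 39, 34, 28, 26, 26]  (not all equal)
t=32: [33, 36, 42, 45, 44, 44, 33, 36, 42, 45, 44, 44]  (not all equal)
t=33: [43, 38, 31, 26, 26, 27, 43, 38, 31, 26, 26, 27]  (not all equal)
t=34: [31, 37, 44, 45, 44, 44, 31, 37, 44, 45, 44, 44]  (not all equal)
t=35: [45, 38, 29, 26, 26, 27, 45, 38, 29, 26, 26, 27]  (not all equal)
t=36: [29, 37, 44, 45, 44, 44, 29, 37, 44, 45, 44, 44]  (not all equal)
t=37: [45, 38, 29, 26, 26, 27, 45, 38, 29, 26, 26, 27]  (not all equal)

Answer: never
Key observation: The state at step 35 reappears at step 37 — the system is in a cycle of period 2 from step 35 on.  No step 0..37 is synchronized, and the cycle repeats forever, so no step up to 150 (or ever) has all patches equal.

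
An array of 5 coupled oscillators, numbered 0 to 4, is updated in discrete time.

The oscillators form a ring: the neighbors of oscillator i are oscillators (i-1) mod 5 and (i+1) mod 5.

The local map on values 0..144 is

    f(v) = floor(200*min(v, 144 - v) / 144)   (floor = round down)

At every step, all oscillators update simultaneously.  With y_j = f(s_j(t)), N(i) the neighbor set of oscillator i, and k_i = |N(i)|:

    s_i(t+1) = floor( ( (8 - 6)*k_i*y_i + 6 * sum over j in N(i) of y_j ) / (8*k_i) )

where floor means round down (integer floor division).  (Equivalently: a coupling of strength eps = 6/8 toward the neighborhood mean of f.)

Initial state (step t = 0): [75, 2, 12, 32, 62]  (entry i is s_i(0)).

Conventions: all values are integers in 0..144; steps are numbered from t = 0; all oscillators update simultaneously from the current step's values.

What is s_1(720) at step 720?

Answer: s_1(720) = 68
Key observation: The state at step 27, [95, 95, 95, 95, 95], reappears at step 31: the system is in a cycle of period 4 from step 27 on.  Therefore the state at step 720 equals the state at step 27 + ((720 - 27) mod 4) = 28, which is [68, 68, 68, 68, 68].

Derivation:
t=0: [75, 2, 12, 32, 62]
t=1: [56, 42, 21, 49, 73]
t=2: [77, 54, 54, 64, 78]
t=3: [85, 81, 79, 84, 90]
t=4: [81, 85, 86, 82, 80]
t=5: [85, 82, 82, 84, 86]
t=6: [82, 84, 84, 83, 81]
t=7: [85, 84, 83, 84, 85]
t=8: [81, 82, 83, 82, 81]
t=9: [86, 85, 85, 85, 86]
t=10: [80, 80, 81, 80, 80]
t=11: [88, 87, 87, 87, 88]
t=12: [77, 78, 79, 78, 77]
t=13: [92, 91, 90, 91, 92]
t=14: [72, 73, 73, 73, 72]
t=15: [99, 98, 98, 98, 99]
t=16: [62, 62, 63, 62, 62]
t=17: [86, 86, 86, 86, 86]
t=18: [80, 80, 80, 80, 80]
t=19: [88, 88, 88, 88, 88]
t=20: [77, 77, 77, 77, 77]
t=21: [93, 93, 93, 93, 93]
t=22: [70, 70, 70, 70, 70]
t=23: [97, 97, 97, 97, 97]
t=24: [65, 65, 65, 65, 65]
t=25: [90, 90, 90, 90, 90]
t=26: [75, 75, 75, 75, 75]
t=27: [95, 95, 95, 95, 95]
t=28: [68, 68, 68, 68, 68]
t=29: [94, 94, 94, 94, 94]
t=30: [69, 69, 69, 69, 69]
t=31: [95, 95, 95, 95, 95]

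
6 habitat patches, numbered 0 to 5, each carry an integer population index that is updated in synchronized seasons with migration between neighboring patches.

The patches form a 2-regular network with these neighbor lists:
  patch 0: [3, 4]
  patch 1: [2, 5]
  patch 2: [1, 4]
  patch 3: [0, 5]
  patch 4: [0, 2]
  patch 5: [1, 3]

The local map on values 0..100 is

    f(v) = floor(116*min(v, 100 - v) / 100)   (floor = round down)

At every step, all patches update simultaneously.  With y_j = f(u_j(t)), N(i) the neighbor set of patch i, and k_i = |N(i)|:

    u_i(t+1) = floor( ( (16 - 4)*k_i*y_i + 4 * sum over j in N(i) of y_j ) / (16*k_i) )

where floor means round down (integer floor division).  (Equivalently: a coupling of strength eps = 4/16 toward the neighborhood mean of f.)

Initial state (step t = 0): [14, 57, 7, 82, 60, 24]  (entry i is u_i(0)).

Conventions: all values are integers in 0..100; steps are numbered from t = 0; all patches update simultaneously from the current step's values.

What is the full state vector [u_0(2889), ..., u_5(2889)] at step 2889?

Answer: [54, 54, 54, 54, 54, 54]
Key observation: The state at step 10, [53, 53, 53, 53, 53, 53], reappears at step 12: the system is in a cycle of period 2 from step 10 on.  Therefore the state at step 2889 equals the state at step 10 + ((2889 - 10) mod 2) = 11, which is [54, 54, 54, 54, 54, 54].

Derivation:
t=0: [14, 57, 7, 82, 60, 24]
t=1: [20, 41, 17, 20, 37, 28]
t=2: [25, 41, 25, 24, 36, 32]
t=3: [30, 43, 32, 28, 38, 37]
t=4: [35, 46, 39, 33, 41, 41]
t=5: [40, 51, 46, 39, 45, 46]
t=6: [46, 55, 53, 46, 51, 52]
t=7: [53, 52, 54, 53, 55, 54]
t=8: [53, 54, 53, 53, 52, 53]
t=9: [54, 53, 54, 54, 54, 53]
t=10: [53, 53, 53, 53, 53, 53]
t=11: [54, 54, 54, 54, 54, 54]
t=12: [53, 53, 53, 53, 53, 53]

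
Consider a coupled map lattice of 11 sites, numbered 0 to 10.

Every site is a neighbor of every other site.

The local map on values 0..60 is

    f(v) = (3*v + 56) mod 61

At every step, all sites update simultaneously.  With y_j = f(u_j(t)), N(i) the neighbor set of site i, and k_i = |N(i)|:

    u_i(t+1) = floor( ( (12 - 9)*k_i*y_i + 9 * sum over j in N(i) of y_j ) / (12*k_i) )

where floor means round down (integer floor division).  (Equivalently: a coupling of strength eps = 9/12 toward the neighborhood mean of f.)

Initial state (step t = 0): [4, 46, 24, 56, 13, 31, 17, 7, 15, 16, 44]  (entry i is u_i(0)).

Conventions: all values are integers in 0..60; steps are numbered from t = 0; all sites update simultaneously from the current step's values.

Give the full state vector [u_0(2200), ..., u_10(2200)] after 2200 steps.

Simulating step by step:
t=0: [4, 46, 24, 56, 13, 31, 17, 7, 15, 16, 44]
t=1: [21, 22, 21, 27, 26, 25, 28, 23, 27, 28, 21]
t=2: [29, 19, 29, 22, 21, 21, 22, 20, 22, 22, 29]
t=3: [25, 30, 25, 21, 31, 31, 21, 31, 21, 21, 25]
t=4: [28, 31, 28, 37, 32, 32, 37, 32, 37, 37, 28]
t=5: [29, 31, 29, 34, 31, 31, 34, 31, 34, 34, 29]
t=6: [27, 28, 27, 29, 28, 28, 29, 28, 29, 29, 27]
t=7: [17, 18, 17, 18, 18, 18, 18, 18, 18, 18, 17]
t=8: [47, 48, 47, 48, 48, 48, 48, 48, 48, 48, 47]
t=9: [15, 16, 15, 16, 16, 16, 16, 16, 16, 16, 15]
t=10: [41, 42, 41, 42, 42, 42, 42, 42, 42, 42, 41]
t=11: [58, 59, 58, 59, 59, 59, 59, 59, 59, 59, 58]
t=12: [48, 49, 48, 49, 49, 49, 49, 49, 49, 49, 48]
t=13: [18, 19, 18, 19, 19, 19, 19, 19, 19, 19, 18]
t=14: [50, 51, 50, 51, 51, 51, 51, 51, 51, 51, 50]
t=15: [24, 25, 24, 25, 25, 25, 25, 25, 25, 25, 24]
t=16: [7, 8, 7, 8, 8, 8, 8, 8, 8, 8, 7]
t=17: [17, 18, 17, 18, 18, 18, 18, 18, 18, 18, 17]

Answer: [41, 42, 41, 42, 42, 42, 42, 42, 42, 42, 41]
Key observation: The state at step 7, [17, 18, 17, 18, 18, 18, 18, 18, 18, 18, 17], reappears at step 17: the system is in a cycle of period 10 from step 7 on.  Therefore the state at step 2200 equals the state at step 7 + ((2200 - 7) mod 10) = 10, which is [41, 42, 41, 42, 42, 42, 42, 42, 42, 42, 41].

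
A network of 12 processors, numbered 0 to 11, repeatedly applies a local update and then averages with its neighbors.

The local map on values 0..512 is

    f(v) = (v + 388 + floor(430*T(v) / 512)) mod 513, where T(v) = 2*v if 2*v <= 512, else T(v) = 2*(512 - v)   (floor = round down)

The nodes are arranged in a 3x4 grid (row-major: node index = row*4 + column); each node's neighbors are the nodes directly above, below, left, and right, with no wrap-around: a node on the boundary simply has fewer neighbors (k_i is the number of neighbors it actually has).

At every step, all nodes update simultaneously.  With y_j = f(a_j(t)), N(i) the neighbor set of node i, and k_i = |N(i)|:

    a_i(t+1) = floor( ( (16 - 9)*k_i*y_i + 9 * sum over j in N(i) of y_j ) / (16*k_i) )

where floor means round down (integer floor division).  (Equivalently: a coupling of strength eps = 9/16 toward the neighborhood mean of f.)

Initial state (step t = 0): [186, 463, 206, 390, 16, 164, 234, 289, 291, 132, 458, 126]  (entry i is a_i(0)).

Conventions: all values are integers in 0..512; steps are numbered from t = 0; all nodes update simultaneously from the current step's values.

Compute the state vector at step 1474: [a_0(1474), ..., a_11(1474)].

Answer: [437, 437, 437, 437, 437, 437, 437, 437, 437, 437, 437, 437]
Key observation: The state at step 27, [437, 437, 437, 437, 437, 437, 437, 437, 437, 437, 437, 437], reappears at step 28: the system is in a cycle of period 1 from step 27 on.  Therefore the state at step 1474 equals the state at step 27 + ((1474 - 27) mod 1) = 27, which is [437, 437, 437, 437, 437, 437, 437, 437, 437, 437, 437, 437].

Derivation:
t=0: [186, 463, 206, 390, 16, 164, 234, 289, 291, 132, 458, 126]
t=1: [402, 392, 447, 332, 321, 359, 386, 232, 195, 242, 361, 218]
t=2: [334, 463, 460, 483, 254, 348, 474, 487, 177, 262, 390, 477]
t=3: [351, 451, 416, 409, 272, 346, 432, 406, 176, 265, 367, 424]
t=4: [347, 458, 446, 456, 267, 351, 459, 452, 173, 267, 386, 460]
t=5: [348, 452, 426, 427, 267, 347, 441, 424, 170, 262, 372, 437]
t=6: [349, 457, 439, 444, 266, 351, 453, 441, 167, 264, 382, 452]
t=7: [348, 453, 431, 434, 264, 348, 445, 431, 164, 260, 375, 442]
t=8: [349, 456, 436, 441, 264, 350, 450, 438, 161, 261, 380, 449]
t=9: [348, 454, 433, 436, 262, 349, 447, 433, 158, 259, 377, 444]
t=10: [349, 455, 435, 439, 261, 350, 449, 436, 155, 258, 379, 447]
t=11: [349, 454, 433, 437, 260, 350, 447, 434, 152, 257, 378, 445]
t=12: [349, 455, 435, 438, 258, 350, 449, 436, 149, 256, 379, 447]
t=13: [349, 454, 434, 437, 257, 350, 447, 434, 146, 255, 378, 445]
t=14: [350, 455, 435, 438, 256, 350, 449, 436, 142, 252, 379, 447]
t=15: [350, 454, 434, 437, 255, 349, 447, 434, 135, 246, 376, 445]
t=16: [349, 455, 435, 438, 250, 347, 449, 436, 121, 236, 375, 447]
t=17: [345, 455, 434, 437, 237, 414, 448, 434, 238, 442, 466, 446]
t=18: [481, 447, 434, 438, 497, 451, 434, 435, 489, 449, 425, 429]
t=19: [411, 427, 437, 438, 405, 425, 439, 439, 408, 426, 441, 442]
t=20: [453, 445, 438, 436, 455, 446, 437, 435, 454, 445, 436, 434]
t=21: [427, 431, 436, 438, 426, 431, 436, 438, 427, 431, 437, 439]
t=22: [443, 441, 438, 437, 444, 441, 438, 437, 443, 441, 437, 436]
t=23: [433, 435, 436, 437, 433, 435, 436, 437, 433, 435, 436, 437]
t=24: [439, 439, 438, 437, 439, 439, 438, 437, 439, 439, 438, 437]
t=25: [436, 436, 436, 437, 436, 436, 436, 437, 436, 436, 436, 437]
t=26: [438, 438, 437, 437, 438, 438, 437, 437, 438, 438, 437, 437]
t=27: [437, 437, 437, 437, 437, 437, 437, 437, 437, 437, 437, 437]
t=28: [437, 437, 437, 437, 437, 437, 437, 437, 437, 437, 437, 437]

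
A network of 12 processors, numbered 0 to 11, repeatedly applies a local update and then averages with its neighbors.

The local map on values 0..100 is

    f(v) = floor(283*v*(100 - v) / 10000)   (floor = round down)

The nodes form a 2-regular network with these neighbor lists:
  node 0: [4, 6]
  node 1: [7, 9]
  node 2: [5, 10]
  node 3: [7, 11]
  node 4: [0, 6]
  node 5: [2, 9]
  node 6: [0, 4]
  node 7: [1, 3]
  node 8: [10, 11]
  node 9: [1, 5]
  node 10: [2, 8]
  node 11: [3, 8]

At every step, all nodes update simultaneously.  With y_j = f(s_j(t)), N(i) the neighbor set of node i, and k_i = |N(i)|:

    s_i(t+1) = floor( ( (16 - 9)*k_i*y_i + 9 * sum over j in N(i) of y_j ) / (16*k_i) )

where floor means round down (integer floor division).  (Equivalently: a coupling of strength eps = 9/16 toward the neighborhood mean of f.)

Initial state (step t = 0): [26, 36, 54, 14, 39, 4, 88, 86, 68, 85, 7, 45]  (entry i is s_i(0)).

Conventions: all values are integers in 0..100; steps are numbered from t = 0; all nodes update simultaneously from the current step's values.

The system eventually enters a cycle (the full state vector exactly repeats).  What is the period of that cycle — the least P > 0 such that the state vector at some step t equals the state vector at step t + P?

Simulating step by step:
t=0: [26, 36, 54, 14, 39, 4, 88, 86, 68, 85, 7, 45]
t=1: [50, 48, 38, 44, 52, 34, 46, 42, 51, 36, 44, 57]
t=2: [70, 68, 66, 68, 70, 64, 70, 68, 69, 65, 68, 69]
t=3: [59, 61, 63, 60, 59, 64, 59, 61, 60, 63, 61, 60]
t=4: [68, 66, 65, 67, 68, 65, 68, 67, 67, 65, 66, 67]
t=5: [61, 63, 63, 62, 61, 64, 61, 62, 62, 63, 63, 62]
t=6: [67, 65, 65, 66, 67, 65, 67, 65, 65, 65, 65, 66]
t=7: [62, 64, 64, 63, 62, 64, 62, 63, 63, 64, 64, 63]
t=8: [66, 65, 65, 65, 66, 65, 66, 65, 65, 65, 65, 65]
t=9: [63, 64, 64, 64, 63, 64, 63, 64, 64, 64, 64, 64]
t=10: [65, 65, 65, 65, 65, 65, 65, 65, 65, 65, 65, 65]
t=11: [64, 64, 64, 64, 64, 64, 64, 64, 64, 64, 64, 64]
t=12: [65, 65, 65, 65, 65, 65, 65, 65, 65, 65, 65, 65]

Answer: 2
Key observation: The state at step 10, [65, 65, 65, 65, 65, 65, 65, 65, 65, 65, 65, 65], reappears at step 12 — and no state repeats earlier — so the cycle the system enters has period 2.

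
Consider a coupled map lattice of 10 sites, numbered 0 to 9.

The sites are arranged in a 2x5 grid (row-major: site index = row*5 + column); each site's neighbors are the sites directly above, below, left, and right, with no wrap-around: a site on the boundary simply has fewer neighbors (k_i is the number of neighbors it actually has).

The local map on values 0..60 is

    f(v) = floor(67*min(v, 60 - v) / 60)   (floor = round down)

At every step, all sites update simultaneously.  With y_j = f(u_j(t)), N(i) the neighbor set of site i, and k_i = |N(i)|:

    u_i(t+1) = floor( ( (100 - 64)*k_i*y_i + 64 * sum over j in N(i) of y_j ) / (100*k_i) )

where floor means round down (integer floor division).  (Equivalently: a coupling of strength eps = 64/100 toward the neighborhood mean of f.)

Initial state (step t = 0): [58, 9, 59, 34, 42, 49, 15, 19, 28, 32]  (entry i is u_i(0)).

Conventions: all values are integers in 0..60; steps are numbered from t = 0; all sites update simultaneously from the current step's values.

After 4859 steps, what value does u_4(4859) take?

Answer: u_4(4859) = 32
Key observation: The state at step 14, [32, 32, 31, 31, 31, 32, 32, 31, 31, 31], reappears at step 16: the system is in a cycle of period 2 from step 14 on.  Therefore the state at step 4859 equals the state at step 14 + ((4859 - 14) mod 2) = 15, which is [31, 31, 31, 32, 32, 31, 31, 31, 32, 32].

Derivation:
t=0: [58, 9, 59, 34, 42, 49, 15, 19, 28, 32]
t=1: [7, 7, 13, 21, 26, 10, 14, 17, 28, 27]
t=2: [8, 10, 15, 24, 27, 11, 13, 19, 26, 30]
t=3: [10, 12, 18, 25, 29, 11, 14, 20, 27, 30]
t=4: [11, 14, 20, 27, 30, 12, 15, 21, 28, 31]
t=5: [13, 16, 22, 29, 31, 13, 16, 23, 29, 32]
t=6: [14, 17, 24, 30, 31, 14, 18, 24, 30, 31]
t=7: [15, 19, 25, 31, 32, 16, 19, 26, 31, 32]
t=8: [17, 21, 27, 30, 31, 17, 21, 27, 31, 31]
t=9: [19, 23, 29, 31, 32, 19, 23, 28, 31, 32]
t=10: [22, 25, 30, 31, 31, 22, 25, 30, 31, 31]
t=11: [24, 27, 31, 32, 32, 24, 27, 31, 32, 32]
t=12: [27, 29, 31, 31, 31, 27, 29, 31, 31, 31]
t=13: [30, 31, 32, 32, 32, 30, 31, 32, 32, 32]
t=14: [32, 32, 31, 31, 31, 32, 32, 31, 31, 31]
t=15: [31, 31, 31, 32, 32, 31, 31, 31, 32, 32]
t=16: [32, 32, 31, 31, 31, 32, 32, 31, 31, 31]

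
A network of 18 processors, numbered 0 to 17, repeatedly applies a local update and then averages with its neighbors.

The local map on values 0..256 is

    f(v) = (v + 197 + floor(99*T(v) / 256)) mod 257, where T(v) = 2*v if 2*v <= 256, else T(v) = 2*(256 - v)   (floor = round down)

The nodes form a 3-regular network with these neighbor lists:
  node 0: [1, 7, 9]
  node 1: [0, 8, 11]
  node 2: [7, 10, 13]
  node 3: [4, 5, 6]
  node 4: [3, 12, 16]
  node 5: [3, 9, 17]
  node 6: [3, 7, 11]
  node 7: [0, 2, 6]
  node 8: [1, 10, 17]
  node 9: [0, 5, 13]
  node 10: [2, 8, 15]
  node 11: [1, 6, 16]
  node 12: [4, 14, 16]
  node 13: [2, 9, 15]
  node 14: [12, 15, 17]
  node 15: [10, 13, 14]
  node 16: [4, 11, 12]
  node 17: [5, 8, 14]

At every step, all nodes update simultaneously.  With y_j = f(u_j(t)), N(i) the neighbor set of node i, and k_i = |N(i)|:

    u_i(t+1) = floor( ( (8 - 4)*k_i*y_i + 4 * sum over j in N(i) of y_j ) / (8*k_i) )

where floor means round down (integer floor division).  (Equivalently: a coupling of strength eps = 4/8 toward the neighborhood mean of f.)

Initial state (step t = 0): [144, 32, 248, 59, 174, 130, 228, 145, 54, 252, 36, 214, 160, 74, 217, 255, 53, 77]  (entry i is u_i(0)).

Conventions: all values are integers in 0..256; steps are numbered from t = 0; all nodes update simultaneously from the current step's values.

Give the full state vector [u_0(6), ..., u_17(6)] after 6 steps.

Answer: [178, 177, 177, 178, 178, 177, 178, 177, 177, 178, 177, 178, 178, 177, 177, 177, 178, 177]

Derivation:
t=0: [144, 32, 248, 59, 174, 130, 228, 145, 54, 252, 36, 214, 160, 74, 217, 255, 53, 77]
t=1: [188, 191, 137, 110, 130, 136, 161, 177, 72, 165, 72, 172, 153, 132, 167, 141, 106, 102]
t=2: [179, 161, 153, 152, 155, 155, 168, 176, 94, 173, 101, 168, 164, 169, 164, 152, 149, 128]
t=3: [177, 163, 164, 173, 172, 172, 175, 176, 129, 176, 134, 174, 174, 174, 173, 164, 172, 159]
t=4: [177, 174, 174, 176, 176, 176, 177, 176, 169, 177, 170, 176, 176, 176, 176, 174, 176, 173]
t=5: [177, 177, 176, 177, 177, 177, 177, 177, 176, 177, 176, 177, 177, 177, 177, 176, 177, 176]
t=6: [178, 177, 177, 178, 178, 177, 178, 177, 177, 178, 177, 178, 178, 177, 177, 177, 178, 177]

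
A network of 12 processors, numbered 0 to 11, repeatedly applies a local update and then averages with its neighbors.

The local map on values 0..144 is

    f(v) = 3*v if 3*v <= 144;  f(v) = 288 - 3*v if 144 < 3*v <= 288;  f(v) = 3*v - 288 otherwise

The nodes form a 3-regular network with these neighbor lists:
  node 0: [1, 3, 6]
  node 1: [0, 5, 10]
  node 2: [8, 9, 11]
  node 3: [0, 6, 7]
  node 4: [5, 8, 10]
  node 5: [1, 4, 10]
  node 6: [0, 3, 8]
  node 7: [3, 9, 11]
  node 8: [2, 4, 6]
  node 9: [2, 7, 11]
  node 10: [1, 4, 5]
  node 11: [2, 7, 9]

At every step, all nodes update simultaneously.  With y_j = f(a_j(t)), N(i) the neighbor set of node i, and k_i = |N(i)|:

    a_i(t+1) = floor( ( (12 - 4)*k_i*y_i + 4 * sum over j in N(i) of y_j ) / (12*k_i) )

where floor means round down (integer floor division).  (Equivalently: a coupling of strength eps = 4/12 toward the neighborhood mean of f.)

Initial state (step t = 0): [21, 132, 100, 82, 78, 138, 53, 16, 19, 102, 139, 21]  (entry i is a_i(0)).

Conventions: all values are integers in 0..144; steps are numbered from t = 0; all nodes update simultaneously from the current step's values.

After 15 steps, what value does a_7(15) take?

Simulating step by step:
t=0: [21, 132, 100, 82, 78, 138, 53, 16, 19, 102, 139, 21]
t=1: [73, 107, 23, 54, 70, 116, 104, 45, 59, 25, 118, 50]
t=2: [66, 43, 82, 109, 78, 59, 50, 127, 93, 88, 63, 123]
t=3: [94, 119, 40, 61, 60, 105, 107, 78, 32, 40, 98, 71]
t=4: [27, 50, 112, 80, 86, 38, 45, 69, 93, 107, 26, 82]
t=5: [89, 122, 41, 65, 42, 103, 105, 67, 29, 41, 83, 46]
t=6: [36, 61, 120, 77, 100, 41, 40, 97, 88, 120, 51, 129]
t=7: [103, 110, 69, 63, 39, 110, 101, 27, 38, 67, 116, 82]
t=8: [31, 41, 81, 79, 102, 52, 36, 79, 99, 80, 62, 55]
t=9: [93, 118, 50, 62, 39, 115, 89, 58, 25, 56, 98, 98]
t=10: [27, 52, 114, 84, 93, 59, 34, 101, 80, 108, 30, 45]
t=11: [84, 119, 60, 46, 33, 99, 86, 33, 50, 46, 88, 101]
t=12: [50, 53, 104, 110, 85, 27, 54, 98, 118, 116, 35, 48]
t=13: [125, 122, 46, 58, 50, 83, 111, 31, 64, 59, 97, 106]
t=14: [84, 66, 118, 101, 107, 50, 63, 90, 99, 103, 30, 58]
t=15: [46, 89, 60, 27, 48, 115, 72, 28, 28, 36, 89, 87]

Answer: a_7(15) = 28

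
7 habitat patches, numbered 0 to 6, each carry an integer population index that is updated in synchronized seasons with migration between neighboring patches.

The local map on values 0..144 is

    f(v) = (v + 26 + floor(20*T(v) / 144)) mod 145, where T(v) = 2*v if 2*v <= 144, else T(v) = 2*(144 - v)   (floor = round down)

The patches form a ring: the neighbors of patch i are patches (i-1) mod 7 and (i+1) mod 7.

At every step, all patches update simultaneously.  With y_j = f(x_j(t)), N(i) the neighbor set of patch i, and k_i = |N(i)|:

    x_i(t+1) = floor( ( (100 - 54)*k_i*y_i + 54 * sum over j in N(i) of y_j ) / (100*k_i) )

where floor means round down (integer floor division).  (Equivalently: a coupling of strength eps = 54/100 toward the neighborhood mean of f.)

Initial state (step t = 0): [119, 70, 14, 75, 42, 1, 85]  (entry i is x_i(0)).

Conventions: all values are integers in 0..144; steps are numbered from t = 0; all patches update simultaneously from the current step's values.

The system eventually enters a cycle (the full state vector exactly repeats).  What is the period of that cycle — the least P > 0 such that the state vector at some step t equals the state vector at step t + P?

Answer: 4
Key observation: The state at step 24, [36, 81, 93, 81, 93, 81, 36], reappears at step 28 — and no state repeats earlier — so the cycle the system enters has period 4.

Derivation:
t=0: [119, 70, 14, 75, 42, 1, 85]
t=1: [68, 66, 83, 88, 76, 68, 67]
t=2: [111, 114, 122, 125, 120, 113, 111]
t=3: [1, 4, 7, 9, 6, 3, 1]
t=4: [28, 30, 34, 35, 33, 29, 27]
t=5: [61, 64, 67, 69, 67, 63, 61]
t=6: [104, 107, 110, 112, 110, 106, 103]
t=7: [141, 103, 38, 0, 38, 103, 140]
t=8: [53, 90, 78, 51, 78, 90, 53]
t=9: [103, 118, 116, 107, 116, 118, 103]
t=10: [103, 41, 42, 67, 42, 41, 103]
t=11: [123, 95, 87, 93, 87, 95, 123]
t=12: [42, 98, 130, 130, 130, 98, 42]
t=13: [94, 87, 46, 14, 46, 87, 94]
t=14: [131, 117, 84, 65, 84, 117, 131]
t=15: [12, 40, 88, 118, 88, 40, 12]
t=16: [50, 81, 81, 72, 81, 81, 50]
t=17: [98, 114, 122, 121, 122, 114, 98]
t=18: [100, 40, 7, 8, 7, 40, 100]
t=19: [121, 81, 46, 34, 46, 81, 121]
t=20: [39, 81, 90, 77, 90, 81, 39]
t=21: [88, 112, 126, 126, 126, 112, 88]
t=22: [94, 38, 9, 12, 9, 38, 94]
t=23: [117, 79, 48, 38, 48, 79, 117]
t=24: [36, 81, 93, 81, 93, 81, 36]
t=25: [86, 112, 128, 128, 128, 112, 86]
t=26: [93, 38, 9, 13, 9, 38, 93]
t=27: [117, 79, 48, 39, 48, 79, 117]
t=28: [36, 81, 93, 81, 93, 81, 36]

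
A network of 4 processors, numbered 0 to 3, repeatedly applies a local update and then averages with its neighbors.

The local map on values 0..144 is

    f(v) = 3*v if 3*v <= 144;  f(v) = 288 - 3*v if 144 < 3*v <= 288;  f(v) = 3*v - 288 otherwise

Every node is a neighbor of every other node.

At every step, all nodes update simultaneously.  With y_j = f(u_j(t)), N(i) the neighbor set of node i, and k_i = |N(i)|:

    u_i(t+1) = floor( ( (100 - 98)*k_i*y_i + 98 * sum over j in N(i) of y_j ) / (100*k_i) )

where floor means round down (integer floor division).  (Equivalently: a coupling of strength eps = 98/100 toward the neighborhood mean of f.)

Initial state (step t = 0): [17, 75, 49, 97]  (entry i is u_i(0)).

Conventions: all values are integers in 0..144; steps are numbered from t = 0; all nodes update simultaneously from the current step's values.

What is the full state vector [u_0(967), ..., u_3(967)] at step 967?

Answer: [108, 108, 108, 108]
Key observation: The state at step 15, [108, 108, 108, 108], reappears at step 17: the system is in a cycle of period 2 from step 15 on.  Therefore the state at step 967 equals the state at step 15 + ((967 - 15) mod 2) = 15, which is [108, 108, 108, 108].

Derivation:
t=0: [17, 75, 49, 97]
t=1: [68, 64, 41, 83]
t=2: [85, 82, 74, 99]
t=3: [38, 36, 28, 46]
t=4: [110, 111, 119, 102]
t=5: [43, 43, 35, 51]
t=6: [123, 123, 130, 121]
t=7: [85, 85, 79, 87]
t=8: [36, 36, 31, 38]
t=9: [105, 105, 109, 103]
t=10: [28, 28, 25, 30]
t=11: [83, 83, 85, 81]
t=12: [39, 39, 40, 37]
t=13: [116, 116, 115, 117]
t=14: [60, 60, 60, 59]
t=15: [108, 108, 108, 108]
t=16: [36, 36, 36, 36]
t=17: [108, 108, 108, 108]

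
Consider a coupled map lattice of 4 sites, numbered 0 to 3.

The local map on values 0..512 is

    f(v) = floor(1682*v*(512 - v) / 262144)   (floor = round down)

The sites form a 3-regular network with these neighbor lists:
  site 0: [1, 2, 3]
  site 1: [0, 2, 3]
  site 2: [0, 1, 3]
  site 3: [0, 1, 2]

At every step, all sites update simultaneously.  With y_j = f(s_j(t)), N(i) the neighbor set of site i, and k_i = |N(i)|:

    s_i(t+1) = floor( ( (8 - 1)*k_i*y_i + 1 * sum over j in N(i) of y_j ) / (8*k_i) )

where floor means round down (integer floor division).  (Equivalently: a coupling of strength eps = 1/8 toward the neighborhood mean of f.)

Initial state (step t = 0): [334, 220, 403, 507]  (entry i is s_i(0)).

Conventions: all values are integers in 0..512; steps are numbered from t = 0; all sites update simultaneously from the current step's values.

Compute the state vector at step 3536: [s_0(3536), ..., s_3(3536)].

Answer: [250, 250, 250, 250]
Key observation: The state at step 21, [420, 420, 420, 420], reappears at step 25: the system is in a cycle of period 4 from step 21 on.  Therefore the state at step 3536 equals the state at step 21 + ((3536 - 21) mod 4) = 24, which is [250, 250, 250, 250].

Derivation:
t=0: [334, 220, 403, 507]
t=1: [362, 388, 279, 58]
t=2: [341, 308, 399, 191]
t=3: [372, 396, 301, 388]
t=4: [334, 300, 395, 312]
t=5: [379, 401, 308, 395]
t=6: [323, 291, 390, 301]
t=7: [388, 406, 317, 402]
t=8: [309, 282, 382, 288]
t=9: [399, 411, 329, 408]
t=10: [291, 272, 372, 277]
t=11: [409, 414, 344, 413]
t=12: [273, 265, 356, 266]
t=13: [415, 416, 363, 416]
t=14: [261, 259, 335, 259]
t=15: [418, 418, 385, 418]
t=16: [254, 254, 305, 254]
t=17: [419, 419, 406, 419]
t=18: [251, 251, 272, 251]
t=19: [419, 419, 418, 419]
t=20: [250, 250, 251, 250]
t=21: [420, 420, 420, 420]
t=22: [247, 247, 247, 247]
t=23: [419, 419, 419, 419]
t=24: [250, 250, 250, 250]
t=25: [420, 420, 420, 420]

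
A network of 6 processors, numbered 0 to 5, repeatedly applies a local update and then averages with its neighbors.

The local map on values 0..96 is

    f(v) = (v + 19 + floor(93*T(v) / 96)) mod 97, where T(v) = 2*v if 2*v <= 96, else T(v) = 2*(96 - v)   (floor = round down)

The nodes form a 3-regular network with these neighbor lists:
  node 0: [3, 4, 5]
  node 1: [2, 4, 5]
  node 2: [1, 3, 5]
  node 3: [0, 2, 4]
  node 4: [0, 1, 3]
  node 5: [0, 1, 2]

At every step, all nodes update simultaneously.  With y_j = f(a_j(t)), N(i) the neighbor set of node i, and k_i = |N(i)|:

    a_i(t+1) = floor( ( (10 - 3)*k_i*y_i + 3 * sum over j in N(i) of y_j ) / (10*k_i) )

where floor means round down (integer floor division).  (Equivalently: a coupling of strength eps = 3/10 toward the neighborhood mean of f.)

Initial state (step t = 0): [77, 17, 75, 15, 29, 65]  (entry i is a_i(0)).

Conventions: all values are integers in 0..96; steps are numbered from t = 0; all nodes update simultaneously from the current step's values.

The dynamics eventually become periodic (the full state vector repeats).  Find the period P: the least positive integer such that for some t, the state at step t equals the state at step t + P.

Answer: 2
Key observation: The state at step 11, [58, 58, 58, 58, 58, 58], reappears at step 13 — and no state repeats earlier — so the cycle the system enters has period 2.

Derivation:
t=0: [77, 17, 75, 15, 29, 65]
t=1: [36, 56, 43, 52, 21, 46]
t=2: [38, 57, 50, 56, 70, 52]
t=3: [38, 54, 59, 52, 43, 56]
t=4: [39, 55, 53, 54, 48, 52]
t=5: [43, 57, 57, 55, 59, 56]
t=6: [49, 53, 54, 54, 52, 54]
t=7: [60, 57, 57, 57, 59, 57]
t=8: [51, 53, 54, 53, 52, 53]
t=9: [59, 58, 57, 58, 58, 58]
t=10: [52, 53, 53, 53, 52, 53]
t=11: [58, 58, 58, 58, 58, 58]
t=12: [53, 53, 53, 53, 53, 53]
t=13: [58, 58, 58, 58, 58, 58]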